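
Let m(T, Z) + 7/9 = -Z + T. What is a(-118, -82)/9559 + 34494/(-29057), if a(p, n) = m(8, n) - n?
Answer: -2922776477/2499802767 ≈ -1.1692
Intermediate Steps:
m(T, Z) = -7/9 + T - Z (m(T, Z) = -7/9 + (-Z + T) = -7/9 + (T - Z) = -7/9 + T - Z)
a(p, n) = 65/9 - 2*n (a(p, n) = (-7/9 + 8 - n) - n = (65/9 - n) - n = 65/9 - 2*n)
a(-118, -82)/9559 + 34494/(-29057) = (65/9 - 2*(-82))/9559 + 34494/(-29057) = (65/9 + 164)*(1/9559) + 34494*(-1/29057) = (1541/9)*(1/9559) - 34494/29057 = 1541/86031 - 34494/29057 = -2922776477/2499802767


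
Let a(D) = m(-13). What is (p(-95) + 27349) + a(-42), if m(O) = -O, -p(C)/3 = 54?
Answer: 27200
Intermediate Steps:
p(C) = -162 (p(C) = -3*54 = -162)
a(D) = 13 (a(D) = -1*(-13) = 13)
(p(-95) + 27349) + a(-42) = (-162 + 27349) + 13 = 27187 + 13 = 27200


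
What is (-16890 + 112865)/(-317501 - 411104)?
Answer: -19195/145721 ≈ -0.13172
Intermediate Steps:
(-16890 + 112865)/(-317501 - 411104) = 95975/(-728605) = 95975*(-1/728605) = -19195/145721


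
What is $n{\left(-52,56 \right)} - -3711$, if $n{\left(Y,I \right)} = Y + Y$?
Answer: $3607$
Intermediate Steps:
$n{\left(Y,I \right)} = 2 Y$
$n{\left(-52,56 \right)} - -3711 = 2 \left(-52\right) - -3711 = -104 + 3711 = 3607$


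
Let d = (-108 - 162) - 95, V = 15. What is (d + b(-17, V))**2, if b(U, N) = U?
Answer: 145924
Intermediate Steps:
d = -365 (d = -270 - 95 = -365)
(d + b(-17, V))**2 = (-365 - 17)**2 = (-382)**2 = 145924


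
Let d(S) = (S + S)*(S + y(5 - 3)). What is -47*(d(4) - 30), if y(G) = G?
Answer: -846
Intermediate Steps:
d(S) = 2*S*(2 + S) (d(S) = (S + S)*(S + (5 - 3)) = (2*S)*(S + 2) = (2*S)*(2 + S) = 2*S*(2 + S))
-47*(d(4) - 30) = -47*(2*4*(2 + 4) - 30) = -47*(2*4*6 - 30) = -47*(48 - 30) = -47*18 = -846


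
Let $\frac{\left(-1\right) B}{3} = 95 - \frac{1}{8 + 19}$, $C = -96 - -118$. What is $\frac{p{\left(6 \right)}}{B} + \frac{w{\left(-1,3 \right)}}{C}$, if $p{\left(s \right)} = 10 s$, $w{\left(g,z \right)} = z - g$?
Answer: $- \frac{203}{7051} \approx -0.02879$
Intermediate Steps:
$C = 22$ ($C = -96 + 118 = 22$)
$B = - \frac{2564}{9}$ ($B = - 3 \left(95 - \frac{1}{8 + 19}\right) = - 3 \left(95 - \frac{1}{27}\right) = \left(-3\right) \frac{2564}{27} = - \frac{2564}{9} \approx -284.89$)
$\frac{p{\left(6 \right)}}{B} + \frac{w{\left(-1,3 \right)}}{C} = \frac{10 \cdot 6}{- \frac{2564}{9}} + \frac{3 - -1}{22} = 60 \left(- \frac{9}{2564}\right) + \left(3 + 1\right) \frac{1}{22} = - \frac{135}{641} + 4 \cdot \frac{1}{22} = - \frac{135}{641} + \frac{2}{11} = - \frac{203}{7051}$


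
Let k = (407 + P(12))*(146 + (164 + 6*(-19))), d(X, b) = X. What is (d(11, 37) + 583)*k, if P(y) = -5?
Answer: 46802448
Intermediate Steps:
k = 78792 (k = (407 - 5)*(146 + (164 + 6*(-19))) = 402*(146 + (164 - 114)) = 402*(146 + 50) = 402*196 = 78792)
(d(11, 37) + 583)*k = (11 + 583)*78792 = 594*78792 = 46802448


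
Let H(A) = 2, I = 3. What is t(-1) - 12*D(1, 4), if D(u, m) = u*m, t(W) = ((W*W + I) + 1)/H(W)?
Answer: -91/2 ≈ -45.500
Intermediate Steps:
t(W) = 2 + W²/2 (t(W) = ((W*W + 3) + 1)/2 = ((W² + 3) + 1)*(½) = ((3 + W²) + 1)*(½) = (4 + W²)*(½) = 2 + W²/2)
D(u, m) = m*u
t(-1) - 12*D(1, 4) = (2 + (½)*(-1)²) - 48 = (2 + (½)*1) - 12*4 = (2 + ½) - 48 = 5/2 - 48 = -91/2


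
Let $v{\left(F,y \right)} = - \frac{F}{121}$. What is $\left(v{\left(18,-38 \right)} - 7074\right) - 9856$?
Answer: $- \frac{2048548}{121} \approx -16930.0$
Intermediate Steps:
$v{\left(F,y \right)} = - \frac{F}{121}$
$\left(v{\left(18,-38 \right)} - 7074\right) - 9856 = \left(\left(- \frac{1}{121}\right) 18 - 7074\right) - 9856 = \left(- \frac{18}{121} - 7074\right) - 9856 = - \frac{855972}{121} - 9856 = - \frac{2048548}{121}$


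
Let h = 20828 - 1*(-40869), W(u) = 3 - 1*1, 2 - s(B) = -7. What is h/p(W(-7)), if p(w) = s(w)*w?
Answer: 61697/18 ≈ 3427.6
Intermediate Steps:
s(B) = 9 (s(B) = 2 - 1*(-7) = 2 + 7 = 9)
W(u) = 2 (W(u) = 3 - 1 = 2)
p(w) = 9*w
h = 61697 (h = 20828 + 40869 = 61697)
h/p(W(-7)) = 61697/((9*2)) = 61697/18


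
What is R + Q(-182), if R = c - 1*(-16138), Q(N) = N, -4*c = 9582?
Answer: 27121/2 ≈ 13561.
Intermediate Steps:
c = -4791/2 (c = -1/4*9582 = -4791/2 ≈ -2395.5)
R = 27485/2 (R = -4791/2 - 1*(-16138) = -4791/2 + 16138 = 27485/2 ≈ 13743.)
R + Q(-182) = 27485/2 - 182 = 27121/2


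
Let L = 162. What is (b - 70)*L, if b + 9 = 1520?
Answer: 233442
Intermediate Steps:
b = 1511 (b = -9 + 1520 = 1511)
(b - 70)*L = (1511 - 70)*162 = 1441*162 = 233442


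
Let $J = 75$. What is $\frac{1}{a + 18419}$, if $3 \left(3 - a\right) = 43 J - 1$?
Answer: $\frac{3}{52042} \approx 5.7646 \cdot 10^{-5}$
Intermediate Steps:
$a = - \frac{3215}{3}$ ($a = 3 - \frac{43 \cdot 75 - 1}{3} = 3 - \frac{3225 - 1}{3} = 3 - \frac{3224}{3} = - \frac{3215}{3} \approx -1071.7$)
$\frac{1}{a + 18419} = \frac{1}{- \frac{3215}{3} + 18419} = \frac{1}{\frac{52042}{3}} = \frac{3}{52042}$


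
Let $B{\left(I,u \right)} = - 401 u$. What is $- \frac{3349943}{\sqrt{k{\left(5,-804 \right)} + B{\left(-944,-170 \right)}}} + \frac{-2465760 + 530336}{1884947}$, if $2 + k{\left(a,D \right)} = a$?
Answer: $- \frac{1935424}{1884947} - \frac{3349943 \sqrt{68173}}{68173} \approx -12831.0$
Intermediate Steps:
$k{\left(a,D \right)} = -2 + a$
$- \frac{3349943}{\sqrt{k{\left(5,-804 \right)} + B{\left(-944,-170 \right)}}} + \frac{-2465760 + 530336}{1884947} = - \frac{3349943}{\sqrt{\left(-2 + 5\right) - -68170}} + \frac{-2465760 + 530336}{1884947} = - \frac{3349943}{\sqrt{3 + 68170}} - \frac{1935424}{1884947} = - \frac{3349943}{\sqrt{68173}} - \frac{1935424}{1884947} = - 3349943 \frac{\sqrt{68173}}{68173} - \frac{1935424}{1884947} = - \frac{3349943 \sqrt{68173}}{68173} - \frac{1935424}{1884947} = - \frac{1935424}{1884947} - \frac{3349943 \sqrt{68173}}{68173}$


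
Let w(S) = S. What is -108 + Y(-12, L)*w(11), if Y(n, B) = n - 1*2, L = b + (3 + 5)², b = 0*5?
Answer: -262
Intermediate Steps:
b = 0
L = 64 (L = 0 + (3 + 5)² = 0 + 8² = 0 + 64 = 64)
Y(n, B) = -2 + n (Y(n, B) = n - 2 = -2 + n)
-108 + Y(-12, L)*w(11) = -108 + (-2 - 12)*11 = -108 - 14*11 = -108 - 154 = -262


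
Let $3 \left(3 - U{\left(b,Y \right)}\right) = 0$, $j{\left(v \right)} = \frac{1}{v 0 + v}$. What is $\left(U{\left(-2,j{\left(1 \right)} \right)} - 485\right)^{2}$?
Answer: $232324$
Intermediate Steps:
$j{\left(v \right)} = \frac{1}{v}$ ($j{\left(v \right)} = \frac{1}{0 + v} = \frac{1}{v}$)
$U{\left(b,Y \right)} = 3$ ($U{\left(b,Y \right)} = 3 - 0 = 3 + 0 = 3$)
$\left(U{\left(-2,j{\left(1 \right)} \right)} - 485\right)^{2} = \left(3 - 485\right)^{2} = \left(-482\right)^{2} = 232324$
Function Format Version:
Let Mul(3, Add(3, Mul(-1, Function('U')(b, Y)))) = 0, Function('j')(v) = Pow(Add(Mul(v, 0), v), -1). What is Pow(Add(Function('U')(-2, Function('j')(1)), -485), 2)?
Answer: 232324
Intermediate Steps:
Function('j')(v) = Pow(v, -1) (Function('j')(v) = Pow(Add(0, v), -1) = Pow(v, -1))
Function('U')(b, Y) = 3 (Function('U')(b, Y) = Add(3, Mul(Rational(-1, 3), 0)) = Add(3, 0) = 3)
Pow(Add(Function('U')(-2, Function('j')(1)), -485), 2) = Pow(Add(3, -485), 2) = Pow(-482, 2) = 232324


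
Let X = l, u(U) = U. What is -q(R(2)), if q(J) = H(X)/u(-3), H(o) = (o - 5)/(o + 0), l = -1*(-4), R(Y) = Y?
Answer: -1/12 ≈ -0.083333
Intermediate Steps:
l = 4
X = 4
H(o) = (-5 + o)/o
q(J) = 1/12 (q(J) = ((-5 + 4)/4)/(-3) = ((¼)*(-1))*(-⅓) = -¼*(-⅓) = 1/12)
-q(R(2)) = -1*1/12 = -1/12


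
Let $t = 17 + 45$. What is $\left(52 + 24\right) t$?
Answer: $4712$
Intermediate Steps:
$t = 62$
$\left(52 + 24\right) t = \left(52 + 24\right) 62 = 76 \cdot 62 = 4712$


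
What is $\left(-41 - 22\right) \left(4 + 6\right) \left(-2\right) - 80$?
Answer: $1180$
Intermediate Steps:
$\left(-41 - 22\right) \left(4 + 6\right) \left(-2\right) - 80 = \left(-41 - 22\right) 10 \left(-2\right) - 80 = \left(-63\right) \left(-20\right) - 80 = 1260 - 80 = 1180$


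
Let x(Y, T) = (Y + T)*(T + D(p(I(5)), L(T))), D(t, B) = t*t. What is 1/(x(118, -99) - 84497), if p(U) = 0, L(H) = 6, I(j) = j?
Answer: -1/86378 ≈ -1.1577e-5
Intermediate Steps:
D(t, B) = t²
x(Y, T) = T*(T + Y) (x(Y, T) = (Y + T)*(T + 0²) = (T + Y)*(T + 0) = (T + Y)*T = T*(T + Y))
1/(x(118, -99) - 84497) = 1/(-99*(-99 + 118) - 84497) = 1/(-99*19 - 84497) = 1/(-1881 - 84497) = 1/(-86378) = -1/86378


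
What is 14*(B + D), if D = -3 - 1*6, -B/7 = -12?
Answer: 1050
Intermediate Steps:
B = 84 (B = -7*(-12) = 84)
D = -9 (D = -3 - 6 = -9)
14*(B + D) = 14*(84 - 9) = 14*75 = 1050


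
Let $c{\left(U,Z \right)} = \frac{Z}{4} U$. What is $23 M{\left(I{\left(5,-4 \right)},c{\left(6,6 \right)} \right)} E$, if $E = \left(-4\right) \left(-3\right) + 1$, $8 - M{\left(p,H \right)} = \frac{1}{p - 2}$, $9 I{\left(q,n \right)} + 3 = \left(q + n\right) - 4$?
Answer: $\frac{20033}{8} \approx 2504.1$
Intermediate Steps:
$I{\left(q,n \right)} = - \frac{7}{9} + \frac{n}{9} + \frac{q}{9}$ ($I{\left(q,n \right)} = - \frac{1}{3} + \frac{\left(q + n\right) - 4}{9} = - \frac{1}{3} + \frac{\left(n + q\right) - 4}{9} = - \frac{1}{3} + \frac{-4 + n + q}{9} = - \frac{1}{3} + \left(- \frac{4}{9} + \frac{n}{9} + \frac{q}{9}\right) = - \frac{7}{9} + \frac{n}{9} + \frac{q}{9}$)
$c{\left(U,Z \right)} = \frac{U Z}{4}$ ($c{\left(U,Z \right)} = Z \frac{1}{4} U = \frac{Z}{4} U = \frac{U Z}{4}$)
$M{\left(p,H \right)} = 8 - \frac{1}{-2 + p}$ ($M{\left(p,H \right)} = 8 - \frac{1}{p - 2} = 8 - \frac{1}{-2 + p}$)
$E = 13$ ($E = 12 + 1 = 13$)
$23 M{\left(I{\left(5,-4 \right)},c{\left(6,6 \right)} \right)} E = 23 \frac{-17 + 8 \left(- \frac{7}{9} + \frac{1}{9} \left(-4\right) + \frac{1}{9} \cdot 5\right)}{-2 + \left(- \frac{7}{9} + \frac{1}{9} \left(-4\right) + \frac{1}{9} \cdot 5\right)} 13 = 23 \frac{-17 + 8 \left(- \frac{7}{9} - \frac{4}{9} + \frac{5}{9}\right)}{-2 - \frac{2}{3}} \cdot 13 = 23 \frac{-17 + 8 \left(- \frac{2}{3}\right)}{-2 - \frac{2}{3}} \cdot 13 = 23 \frac{-17 - \frac{16}{3}}{- \frac{8}{3}} \cdot 13 = 23 \left(\left(- \frac{3}{8}\right) \left(- \frac{67}{3}\right)\right) 13 = 23 \cdot \frac{67}{8} \cdot 13 = \frac{1541}{8} \cdot 13 = \frac{20033}{8}$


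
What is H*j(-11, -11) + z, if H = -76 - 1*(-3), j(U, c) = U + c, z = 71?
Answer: 1677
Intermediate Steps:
H = -73 (H = -76 + 3 = -73)
H*j(-11, -11) + z = -73*(-11 - 11) + 71 = -73*(-22) + 71 = 1606 + 71 = 1677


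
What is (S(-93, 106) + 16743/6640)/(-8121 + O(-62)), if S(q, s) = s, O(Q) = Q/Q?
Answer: -720583/53916800 ≈ -0.013365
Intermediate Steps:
O(Q) = 1
(S(-93, 106) + 16743/6640)/(-8121 + O(-62)) = (106 + 16743/6640)/(-8121 + 1) = (106 + 16743*(1/6640))/(-8120) = (106 + 16743/6640)*(-1/8120) = (720583/6640)*(-1/8120) = -720583/53916800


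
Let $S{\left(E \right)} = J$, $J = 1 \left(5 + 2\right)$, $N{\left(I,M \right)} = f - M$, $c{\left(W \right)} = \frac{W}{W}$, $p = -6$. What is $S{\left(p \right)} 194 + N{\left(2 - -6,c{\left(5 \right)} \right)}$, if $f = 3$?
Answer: $1360$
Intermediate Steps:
$c{\left(W \right)} = 1$
$N{\left(I,M \right)} = 3 - M$
$J = 7$ ($J = 1 \cdot 7 = 7$)
$S{\left(E \right)} = 7$
$S{\left(p \right)} 194 + N{\left(2 - -6,c{\left(5 \right)} \right)} = 7 \cdot 194 + \left(3 - 1\right) = 1358 + \left(3 - 1\right) = 1358 + 2 = 1360$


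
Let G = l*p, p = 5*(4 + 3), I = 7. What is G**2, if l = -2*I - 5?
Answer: 442225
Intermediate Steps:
p = 35 (p = 5*7 = 35)
l = -19 (l = -2*7 - 5 = -14 - 5 = -19)
G = -665 (G = -19*35 = -665)
G**2 = (-665)**2 = 442225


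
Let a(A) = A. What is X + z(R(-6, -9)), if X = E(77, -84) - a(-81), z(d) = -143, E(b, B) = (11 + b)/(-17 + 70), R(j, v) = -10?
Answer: -3198/53 ≈ -60.340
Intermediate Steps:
E(b, B) = 11/53 + b/53 (E(b, B) = (11 + b)/53 = (11 + b)*(1/53) = 11/53 + b/53)
X = 4381/53 (X = (11/53 + (1/53)*77) - 1*(-81) = (11/53 + 77/53) + 81 = 88/53 + 81 = 4381/53 ≈ 82.660)
X + z(R(-6, -9)) = 4381/53 - 143 = -3198/53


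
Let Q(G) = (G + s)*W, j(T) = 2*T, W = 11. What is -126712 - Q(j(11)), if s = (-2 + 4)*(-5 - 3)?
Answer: -126778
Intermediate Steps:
s = -16 (s = 2*(-8) = -16)
Q(G) = -176 + 11*G (Q(G) = (G - 16)*11 = (-16 + G)*11 = -176 + 11*G)
-126712 - Q(j(11)) = -126712 - (-176 + 11*(2*11)) = -126712 - (-176 + 11*22) = -126712 - (-176 + 242) = -126712 - 1*66 = -126712 - 66 = -126778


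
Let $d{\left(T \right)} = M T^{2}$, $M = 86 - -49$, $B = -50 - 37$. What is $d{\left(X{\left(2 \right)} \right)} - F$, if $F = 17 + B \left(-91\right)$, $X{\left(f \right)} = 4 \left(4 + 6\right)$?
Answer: $208066$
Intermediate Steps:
$B = -87$
$X{\left(f \right)} = 40$ ($X{\left(f \right)} = 4 \cdot 10 = 40$)
$F = 7934$ ($F = 17 - -7917 = 17 + 7917 = 7934$)
$M = 135$ ($M = 86 + 49 = 135$)
$d{\left(T \right)} = 135 T^{2}$
$d{\left(X{\left(2 \right)} \right)} - F = 135 \cdot 40^{2} - 7934 = 135 \cdot 1600 - 7934 = 216000 - 7934 = 208066$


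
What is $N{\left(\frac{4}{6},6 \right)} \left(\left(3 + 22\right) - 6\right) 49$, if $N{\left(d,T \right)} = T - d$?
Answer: $\frac{14896}{3} \approx 4965.3$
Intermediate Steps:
$N{\left(\frac{4}{6},6 \right)} \left(\left(3 + 22\right) - 6\right) 49 = \left(6 - \frac{4}{6}\right) \left(\left(3 + 22\right) - 6\right) 49 = \left(6 - 4 \cdot \frac{1}{6}\right) \left(25 - 6\right) 49 = \left(6 - \frac{2}{3}\right) 19 \cdot 49 = \frac{16}{3} \cdot 19 \cdot 49 = \frac{304}{3} \cdot 49 = \frac{14896}{3}$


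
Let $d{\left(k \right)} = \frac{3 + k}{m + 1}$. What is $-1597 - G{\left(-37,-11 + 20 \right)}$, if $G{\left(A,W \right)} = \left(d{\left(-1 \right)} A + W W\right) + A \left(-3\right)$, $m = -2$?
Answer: $-1863$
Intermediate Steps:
$d{\left(k \right)} = -3 - k$ ($d{\left(k \right)} = \frac{3 + k}{-2 + 1} = \frac{3 + k}{-1} = \left(3 + k\right) \left(-1\right) = -3 - k$)
$G{\left(A,W \right)} = W^{2} - 5 A$ ($G{\left(A,W \right)} = \left(\left(-3 - -1\right) A + W W\right) + A \left(-3\right) = \left(\left(-3 + 1\right) A + W^{2}\right) - 3 A = \left(- 2 A + W^{2}\right) - 3 A = \left(W^{2} - 2 A\right) - 3 A = W^{2} - 5 A$)
$-1597 - G{\left(-37,-11 + 20 \right)} = -1597 - \left(\left(-11 + 20\right)^{2} - -185\right) = -1597 - \left(9^{2} + 185\right) = -1597 - \left(81 + 185\right) = -1597 - 266 = -1863$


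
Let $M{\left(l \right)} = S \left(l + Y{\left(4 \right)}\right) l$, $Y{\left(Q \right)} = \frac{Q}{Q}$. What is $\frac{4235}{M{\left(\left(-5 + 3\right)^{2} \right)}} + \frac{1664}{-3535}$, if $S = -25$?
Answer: $- \frac{632109}{70700} \approx -8.9407$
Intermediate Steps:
$Y{\left(Q \right)} = 1$
$M{\left(l \right)} = l \left(-25 - 25 l\right)$ ($M{\left(l \right)} = - 25 \left(l + 1\right) l = - 25 \left(1 + l\right) l = \left(-25 - 25 l\right) l = l \left(-25 - 25 l\right)$)
$\frac{4235}{M{\left(\left(-5 + 3\right)^{2} \right)}} + \frac{1664}{-3535} = \frac{4235}{\left(-25\right) \left(-5 + 3\right)^{2} \left(1 + \left(-5 + 3\right)^{2}\right)} + \frac{1664}{-3535} = \frac{4235}{\left(-25\right) \left(-2\right)^{2} \left(1 + \left(-2\right)^{2}\right)} + 1664 \left(- \frac{1}{3535}\right) = \frac{4235}{\left(-25\right) 4 \left(1 + 4\right)} - \frac{1664}{3535} = \frac{4235}{\left(-25\right) 4 \cdot 5} - \frac{1664}{3535} = \frac{4235}{-500} - \frac{1664}{3535} = 4235 \left(- \frac{1}{500}\right) - \frac{1664}{3535} = - \frac{847}{100} - \frac{1664}{3535} = - \frac{632109}{70700}$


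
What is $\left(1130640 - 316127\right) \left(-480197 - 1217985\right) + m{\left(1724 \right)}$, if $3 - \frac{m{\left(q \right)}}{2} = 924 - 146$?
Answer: $-1383191316916$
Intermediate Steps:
$m{\left(q \right)} = -1550$ ($m{\left(q \right)} = 6 - 2 \left(924 - 146\right) = 6 - 1556 = -1550$)
$\left(1130640 - 316127\right) \left(-480197 - 1217985\right) + m{\left(1724 \right)} = \left(1130640 - 316127\right) \left(-480197 - 1217985\right) - 1550 = 814513 \left(-1698182\right) - 1550 = -1383191315366 - 1550 = -1383191316916$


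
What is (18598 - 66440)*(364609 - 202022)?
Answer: -7778487254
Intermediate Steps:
(18598 - 66440)*(364609 - 202022) = -47842*162587 = -7778487254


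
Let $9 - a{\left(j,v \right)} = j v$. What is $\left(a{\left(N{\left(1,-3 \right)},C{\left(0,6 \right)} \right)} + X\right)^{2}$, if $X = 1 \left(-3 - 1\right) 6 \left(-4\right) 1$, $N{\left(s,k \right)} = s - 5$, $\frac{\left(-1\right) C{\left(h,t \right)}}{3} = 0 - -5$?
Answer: $2025$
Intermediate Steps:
$C{\left(h,t \right)} = -15$ ($C{\left(h,t \right)} = - 3 \left(0 - -5\right) = - 3 \left(0 + 5\right) = \left(-3\right) 5 = -15$)
$N{\left(s,k \right)} = -5 + s$
$a{\left(j,v \right)} = 9 - j v$
$X = 96$ ($X = 1 \left(-4\right) \left(\left(-24\right) 1\right) = \left(-4\right) \left(-24\right) = 96$)
$\left(a{\left(N{\left(1,-3 \right)},C{\left(0,6 \right)} \right)} + X\right)^{2} = \left(\left(9 - \left(-5 + 1\right) \left(-15\right)\right) + 96\right)^{2} = \left(\left(9 - \left(-4\right) \left(-15\right)\right) + 96\right)^{2} = \left(\left(9 - 60\right) + 96\right)^{2} = \left(-51 + 96\right)^{2} = 45^{2} = 2025$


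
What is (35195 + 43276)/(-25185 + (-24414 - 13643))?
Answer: -78471/63242 ≈ -1.2408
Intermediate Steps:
(35195 + 43276)/(-25185 + (-24414 - 13643)) = 78471/(-25185 - 38057) = 78471/(-63242) = 78471*(-1/63242) = -78471/63242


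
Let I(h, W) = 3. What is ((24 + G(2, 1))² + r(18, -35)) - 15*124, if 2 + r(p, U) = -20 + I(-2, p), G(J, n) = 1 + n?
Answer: -1203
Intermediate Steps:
r(p, U) = -19 (r(p, U) = -2 + (-20 + 3) = -2 - 17 = -19)
((24 + G(2, 1))² + r(18, -35)) - 15*124 = ((24 + (1 + 1))² - 19) - 15*124 = ((24 + 2)² - 19) - 1860 = (26² - 19) - 1860 = (676 - 19) - 1860 = 657 - 1860 = -1203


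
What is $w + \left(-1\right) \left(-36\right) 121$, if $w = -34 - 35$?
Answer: $4287$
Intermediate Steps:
$w = -69$ ($w = -34 - 35 = -69$)
$w + \left(-1\right) \left(-36\right) 121 = -69 + \left(-1\right) \left(-36\right) 121 = -69 + 36 \cdot 121 = -69 + 4356 = 4287$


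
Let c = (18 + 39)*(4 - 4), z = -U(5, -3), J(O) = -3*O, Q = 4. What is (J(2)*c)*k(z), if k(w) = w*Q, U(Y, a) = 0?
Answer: 0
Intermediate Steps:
z = 0 (z = -1*0 = 0)
k(w) = 4*w (k(w) = w*4 = 4*w)
c = 0 (c = 57*0 = 0)
(J(2)*c)*k(z) = (-3*2*0)*(4*0) = -6*0*0 = 0*0 = 0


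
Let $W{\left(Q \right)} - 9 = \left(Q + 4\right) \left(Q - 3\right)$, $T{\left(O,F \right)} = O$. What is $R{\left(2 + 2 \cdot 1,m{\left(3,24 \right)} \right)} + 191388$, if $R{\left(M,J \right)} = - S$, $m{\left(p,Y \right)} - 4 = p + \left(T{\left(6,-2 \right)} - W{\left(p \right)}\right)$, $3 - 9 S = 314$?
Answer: $\frac{1722803}{9} \approx 1.9142 \cdot 10^{5}$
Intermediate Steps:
$W{\left(Q \right)} = 9 + \left(-3 + Q\right) \left(4 + Q\right)$ ($W{\left(Q \right)} = 9 + \left(Q + 4\right) \left(Q - 3\right) = 9 + \left(4 + Q\right) \left(-3 + Q\right) = 9 + \left(-3 + Q\right) \left(4 + Q\right)$)
$S = - \frac{311}{9}$ ($S = \frac{1}{3} - \frac{314}{9} = - \frac{311}{9} \approx -34.556$)
$m{\left(p,Y \right)} = 13 - p^{2}$ ($m{\left(p,Y \right)} = 4 - \left(-9 + p^{2}\right) = 13 - p^{2}$)
$R{\left(M,J \right)} = \frac{311}{9}$ ($R{\left(M,J \right)} = \left(-1\right) \left(- \frac{311}{9}\right) = \frac{311}{9}$)
$R{\left(2 + 2 \cdot 1,m{\left(3,24 \right)} \right)} + 191388 = \frac{311}{9} + 191388 = \frac{1722803}{9}$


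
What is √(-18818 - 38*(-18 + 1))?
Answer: 2*I*√4543 ≈ 134.8*I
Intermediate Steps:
√(-18818 - 38*(-18 + 1)) = √(-18818 - 38*(-17)) = √(-18818 + 646) = √(-18172) = 2*I*√4543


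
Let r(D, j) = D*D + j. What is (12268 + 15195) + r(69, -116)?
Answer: 32108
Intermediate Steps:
r(D, j) = j + D² (r(D, j) = D² + j = j + D²)
(12268 + 15195) + r(69, -116) = (12268 + 15195) + (-116 + 69²) = 27463 + (-116 + 4761) = 27463 + 4645 = 32108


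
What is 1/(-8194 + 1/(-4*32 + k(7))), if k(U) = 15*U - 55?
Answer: -78/639133 ≈ -0.00012204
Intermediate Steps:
k(U) = -55 + 15*U
1/(-8194 + 1/(-4*32 + k(7))) = 1/(-8194 + 1/(-4*32 + (-55 + 15*7))) = 1/(-8194 + 1/(-128 + (-55 + 105))) = 1/(-8194 + 1/(-128 + 50)) = 1/(-8194 + 1/(-78)) = 1/(-8194 - 1/78) = 1/(-639133/78) = -78/639133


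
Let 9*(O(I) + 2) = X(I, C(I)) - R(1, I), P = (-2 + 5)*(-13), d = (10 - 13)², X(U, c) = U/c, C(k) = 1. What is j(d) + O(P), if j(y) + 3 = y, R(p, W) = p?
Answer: -4/9 ≈ -0.44444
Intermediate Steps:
d = 9 (d = (-3)² = 9)
P = -39 (P = 3*(-13) = -39)
j(y) = -3 + y
O(I) = -19/9 + I/9 (O(I) = -2 + (I/1 - 1*1)/9 = -2 + (I*1 - 1)/9 = -2 + (I - 1)/9 = -2 + (-1 + I)/9 = -2 + (-⅑ + I/9) = -19/9 + I/9)
j(d) + O(P) = (-3 + 9) + (-19/9 + (⅑)*(-39)) = 6 + (-19/9 - 13/3) = 6 - 58/9 = -4/9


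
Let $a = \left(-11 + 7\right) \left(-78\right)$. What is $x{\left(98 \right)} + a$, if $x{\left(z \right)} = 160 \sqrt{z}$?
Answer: $312 + 1120 \sqrt{2} \approx 1895.9$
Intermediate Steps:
$a = 312$ ($a = \left(-4\right) \left(-78\right) = 312$)
$x{\left(98 \right)} + a = 160 \sqrt{98} + 312 = 160 \cdot 7 \sqrt{2} + 312 = 1120 \sqrt{2} + 312 = 312 + 1120 \sqrt{2}$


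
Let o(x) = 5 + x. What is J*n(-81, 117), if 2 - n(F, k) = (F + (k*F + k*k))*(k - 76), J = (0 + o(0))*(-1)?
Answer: 846845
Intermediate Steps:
J = -5 (J = (0 + (5 + 0))*(-1) = (0 + 5)*(-1) = 5*(-1) = -5)
n(F, k) = 2 - (-76 + k)*(F + k² + F*k) (n(F, k) = 2 - (F + (k*F + k*k))*(k - 76) = 2 - (F + (F*k + k²))*(-76 + k) = 2 - (F + (k² + F*k))*(-76 + k) = 2 - (F + k² + F*k)*(-76 + k) = 2 - (-76 + k)*(F + k² + F*k))
J*n(-81, 117) = -5*(2 - 1*117³ + 76*(-81) + 76*117² - 1*(-81)*117² + 75*(-81)*117) = -5*(2 - 1*1601613 - 6156 + 76*13689 - 1*(-81)*13689 - 710775) = -5*(2 - 1601613 - 6156 + 1040364 + 1108809 - 710775) = -5*(-169369) = 846845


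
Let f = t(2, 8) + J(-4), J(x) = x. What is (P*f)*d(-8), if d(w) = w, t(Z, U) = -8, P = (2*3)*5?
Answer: 2880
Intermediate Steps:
P = 30 (P = 6*5 = 30)
f = -12 (f = -8 - 4 = -12)
(P*f)*d(-8) = (30*(-12))*(-8) = -360*(-8) = 2880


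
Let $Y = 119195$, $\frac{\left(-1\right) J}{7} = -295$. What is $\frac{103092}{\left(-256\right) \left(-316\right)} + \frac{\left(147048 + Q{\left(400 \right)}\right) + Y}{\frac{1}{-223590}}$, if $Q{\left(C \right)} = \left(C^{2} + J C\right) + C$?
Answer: $- \frac{5664306539809107}{20224} \approx -2.8008 \cdot 10^{11}$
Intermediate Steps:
$J = 2065$ ($J = \left(-7\right) \left(-295\right) = 2065$)
$Q{\left(C \right)} = C^{2} + 2066 C$ ($Q{\left(C \right)} = \left(C^{2} + 2065 C\right) + C = C^{2} + 2066 C$)
$\frac{103092}{\left(-256\right) \left(-316\right)} + \frac{\left(147048 + Q{\left(400 \right)}\right) + Y}{\frac{1}{-223590}} = \frac{103092}{\left(-256\right) \left(-316\right)} + \frac{\left(147048 + 400 \left(2066 + 400\right)\right) + 119195}{\frac{1}{-223590}} = \frac{103092}{80896} + \frac{\left(147048 + 400 \cdot 2466\right) + 119195}{- \frac{1}{223590}} = 103092 \cdot \frac{1}{80896} + \left(\left(147048 + 986400\right) + 119195\right) \left(-223590\right) = \frac{25773}{20224} + \left(1133448 + 119195\right) \left(-223590\right) = \frac{25773}{20224} + 1252643 \left(-223590\right) = \frac{25773}{20224} - 280078448370 = - \frac{5664306539809107}{20224}$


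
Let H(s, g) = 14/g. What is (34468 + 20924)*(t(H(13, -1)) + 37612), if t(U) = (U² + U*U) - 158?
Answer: 2096365632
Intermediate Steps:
t(U) = -158 + 2*U² (t(U) = (U² + U²) - 158 = 2*U² - 158 = -158 + 2*U²)
(34468 + 20924)*(t(H(13, -1)) + 37612) = (34468 + 20924)*((-158 + 2*(14/(-1))²) + 37612) = 55392*((-158 + 2*(14*(-1))²) + 37612) = 55392*((-158 + 2*(-14)²) + 37612) = 55392*((-158 + 2*196) + 37612) = 55392*((-158 + 392) + 37612) = 55392*(234 + 37612) = 55392*37846 = 2096365632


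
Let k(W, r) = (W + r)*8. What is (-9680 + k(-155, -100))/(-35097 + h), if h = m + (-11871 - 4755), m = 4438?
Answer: 2344/9457 ≈ 0.24786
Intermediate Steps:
k(W, r) = 8*W + 8*r
h = -12188 (h = 4438 + (-11871 - 4755) = 4438 - 16626 = -12188)
(-9680 + k(-155, -100))/(-35097 + h) = (-9680 + (8*(-155) + 8*(-100)))/(-35097 - 12188) = (-9680 + (-1240 - 800))/(-47285) = (-9680 - 2040)*(-1/47285) = -11720*(-1/47285) = 2344/9457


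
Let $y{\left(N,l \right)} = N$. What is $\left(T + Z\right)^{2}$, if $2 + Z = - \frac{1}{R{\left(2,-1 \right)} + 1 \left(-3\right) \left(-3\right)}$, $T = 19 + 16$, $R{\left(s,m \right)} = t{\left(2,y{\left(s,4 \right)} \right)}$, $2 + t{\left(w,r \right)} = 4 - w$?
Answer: $\frac{87616}{81} \approx 1081.7$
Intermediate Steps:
$t{\left(w,r \right)} = 2 - w$ ($t{\left(w,r \right)} = -2 - \left(-4 + w\right) = 2 - w$)
$R{\left(s,m \right)} = 0$ ($R{\left(s,m \right)} = 2 - 2 = 0$)
$T = 35$
$Z = - \frac{19}{9}$ ($Z = -2 - \frac{1}{0 + 1 \left(-3\right) \left(-3\right)} = -2 - \frac{1}{0 - -9} = -2 - \frac{1}{0 + 9} = -2 - \frac{1}{9} = - \frac{19}{9} \approx -2.1111$)
$\left(T + Z\right)^{2} = \left(35 - \frac{19}{9}\right)^{2} = \left(\frac{296}{9}\right)^{2} = \frac{87616}{81}$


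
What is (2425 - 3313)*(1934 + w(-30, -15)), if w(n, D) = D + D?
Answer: -1690752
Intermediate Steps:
w(n, D) = 2*D
(2425 - 3313)*(1934 + w(-30, -15)) = (2425 - 3313)*(1934 + 2*(-15)) = -888*(1934 - 30) = -888*1904 = -1690752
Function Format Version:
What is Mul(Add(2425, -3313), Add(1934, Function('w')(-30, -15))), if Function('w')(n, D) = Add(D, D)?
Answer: -1690752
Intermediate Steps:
Function('w')(n, D) = Mul(2, D)
Mul(Add(2425, -3313), Add(1934, Function('w')(-30, -15))) = Mul(Add(2425, -3313), Add(1934, Mul(2, -15))) = Mul(-888, Add(1934, -30)) = Mul(-888, 1904) = -1690752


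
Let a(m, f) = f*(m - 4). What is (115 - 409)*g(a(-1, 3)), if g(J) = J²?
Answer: -66150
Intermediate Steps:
a(m, f) = f*(-4 + m)
(115 - 409)*g(a(-1, 3)) = (115 - 409)*(3*(-4 - 1))² = -294*(3*(-5))² = -294*(-15)² = -294*225 = -66150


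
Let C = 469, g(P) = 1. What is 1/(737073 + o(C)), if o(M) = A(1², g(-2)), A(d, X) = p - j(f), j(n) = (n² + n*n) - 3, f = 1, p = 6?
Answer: 1/737080 ≈ 1.3567e-6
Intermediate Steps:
j(n) = -3 + 2*n² (j(n) = (n² + n²) - 3 = 2*n² - 3 = -3 + 2*n²)
A(d, X) = 7 (A(d, X) = 6 - (-3 + 2*1²) = 6 - (-3 + 2*1) = 6 - (-3 + 2) = 6 - 1*(-1) = 6 + 1 = 7)
o(M) = 7
1/(737073 + o(C)) = 1/(737073 + 7) = 1/737080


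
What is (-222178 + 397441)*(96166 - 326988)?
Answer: -40454556186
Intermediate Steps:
(-222178 + 397441)*(96166 - 326988) = 175263*(-230822) = -40454556186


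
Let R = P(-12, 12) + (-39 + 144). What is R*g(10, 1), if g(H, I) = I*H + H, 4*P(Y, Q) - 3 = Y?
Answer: 2055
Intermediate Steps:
P(Y, Q) = ¾ + Y/4
R = 411/4 (R = (¾ + (¼)*(-12)) + (-39 + 144) = (¾ - 3) + 105 = -9/4 + 105 = 411/4 ≈ 102.75)
g(H, I) = H + H*I (g(H, I) = H*I + H = H + H*I)
R*g(10, 1) = 411*(10*(1 + 1))/4 = 411*(10*2)/4 = (411/4)*20 = 2055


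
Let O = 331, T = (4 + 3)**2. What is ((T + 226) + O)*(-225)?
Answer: -136350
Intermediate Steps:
T = 49 (T = 7**2 = 49)
((T + 226) + O)*(-225) = ((49 + 226) + 331)*(-225) = (275 + 331)*(-225) = 606*(-225) = -136350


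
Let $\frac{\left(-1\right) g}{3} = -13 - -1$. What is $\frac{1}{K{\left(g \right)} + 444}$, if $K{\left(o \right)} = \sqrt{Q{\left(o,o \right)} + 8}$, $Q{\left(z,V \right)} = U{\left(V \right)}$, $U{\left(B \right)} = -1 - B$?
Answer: $\frac{444}{197165} - \frac{i \sqrt{29}}{197165} \approx 0.0022519 - 2.7313 \cdot 10^{-5} i$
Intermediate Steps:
$g = 36$ ($g = - 3 \left(-13 - -1\right) = - 3 \left(-13 + 1\right) = \left(-3\right) \left(-12\right) = 36$)
$Q{\left(z,V \right)} = -1 - V$
$K{\left(o \right)} = \sqrt{7 - o}$ ($K{\left(o \right)} = \sqrt{\left(-1 - o\right) + 8} = \sqrt{7 - o}$)
$\frac{1}{K{\left(g \right)} + 444} = \frac{1}{\sqrt{7 - 36} + 444} = \frac{1}{\sqrt{-29} + 444} = \frac{1}{i \sqrt{29} + 444} = \frac{1}{444 + i \sqrt{29}}$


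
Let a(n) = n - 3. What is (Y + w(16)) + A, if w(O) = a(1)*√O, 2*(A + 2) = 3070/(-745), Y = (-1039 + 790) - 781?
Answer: -155267/149 ≈ -1042.1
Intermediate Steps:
a(n) = -3 + n
Y = -1030 (Y = -249 - 781 = -1030)
A = -605/149 (A = -2 + (3070/(-745))/2 = -2 + (3070*(-1/745))/2 = -2 + (½)*(-614/149) = -2 - 307/149 = -605/149 ≈ -4.0604)
w(O) = -2*√O (w(O) = (-3 + 1)*√O = -2*√O)
(Y + w(16)) + A = (-1030 - 2*√16) - 605/149 = (-1030 - 2*4) - 605/149 = (-1030 - 8) - 605/149 = -1038 - 605/149 = -155267/149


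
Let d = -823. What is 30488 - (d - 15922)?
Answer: 47233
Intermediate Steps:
30488 - (d - 15922) = 30488 - (-823 - 15922) = 30488 - 1*(-16745) = 30488 + 16745 = 47233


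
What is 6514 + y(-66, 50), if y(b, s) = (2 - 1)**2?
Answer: 6515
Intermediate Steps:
y(b, s) = 1 (y(b, s) = 1**2 = 1)
6514 + y(-66, 50) = 6514 + 1 = 6515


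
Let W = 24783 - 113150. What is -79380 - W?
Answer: 8987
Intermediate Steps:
W = -88367
-79380 - W = -79380 - 1*(-88367) = -79380 + 88367 = 8987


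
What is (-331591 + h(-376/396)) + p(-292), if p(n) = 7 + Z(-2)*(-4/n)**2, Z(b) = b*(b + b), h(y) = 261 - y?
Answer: -174795904715/527571 ≈ -3.3132e+5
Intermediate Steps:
Z(b) = 2*b**2 (Z(b) = b*(2*b) = 2*b**2)
p(n) = 7 + 128/n**2 (p(n) = 7 + (2*(-2)**2)*(-4/n)**2 = 7 + (2*4)*(16/n**2) = 7 + 8*(16/n**2) = 7 + 128/n**2)
(-331591 + h(-376/396)) + p(-292) = (-331591 + (261 - (-376)/396)) + (7 + 128/(-292)**2) = (-331591 + (261 - (-376)/396)) + (7 + 128*(1/85264)) = (-331591 + (261 - 1*(-94/99))) + (7 + 8/5329) = (-331591 + (261 + 94/99)) + 37311/5329 = (-331591 + 25933/99) + 37311/5329 = -32801576/99 + 37311/5329 = -174795904715/527571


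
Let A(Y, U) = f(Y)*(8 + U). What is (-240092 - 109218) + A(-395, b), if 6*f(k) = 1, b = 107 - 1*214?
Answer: -698653/2 ≈ -3.4933e+5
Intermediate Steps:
b = -107 (b = 107 - 214 = -107)
f(k) = ⅙ (f(k) = (⅙)*1 = ⅙)
A(Y, U) = 4/3 + U/6 (A(Y, U) = (8 + U)/6 = 4/3 + U/6)
(-240092 - 109218) + A(-395, b) = (-240092 - 109218) + (4/3 + (⅙)*(-107)) = -349310 + (4/3 - 107/6) = -349310 - 33/2 = -698653/2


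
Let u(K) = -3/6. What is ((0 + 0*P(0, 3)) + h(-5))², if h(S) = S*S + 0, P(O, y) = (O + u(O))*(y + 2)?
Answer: 625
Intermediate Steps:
u(K) = -½ (u(K) = -3*⅙ = -½)
P(O, y) = (2 + y)*(-½ + O) (P(O, y) = (O - ½)*(y + 2) = (-½ + O)*(2 + y) = (2 + y)*(-½ + O))
h(S) = S² (h(S) = S² + 0 = S²)
((0 + 0*P(0, 3)) + h(-5))² = ((0 + 0*(-1 + 2*0 - ½*3 + 0*3)) + (-5)²)² = ((0 + 0*(-1 + 0 - 3/2 + 0)) + 25)² = ((0 + 0*(-5/2)) + 25)² = ((0 + 0) + 25)² = (0 + 25)² = 25² = 625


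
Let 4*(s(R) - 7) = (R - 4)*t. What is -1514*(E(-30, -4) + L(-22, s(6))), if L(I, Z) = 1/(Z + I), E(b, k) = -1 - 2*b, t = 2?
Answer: -624525/7 ≈ -89218.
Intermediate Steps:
E(b, k) = -1 - 2*b
s(R) = 5 + R/2 (s(R) = 7 + ((R - 4)*2)/4 = 7 + ((-4 + R)*2)/4 = 7 + (-8 + 2*R)/4 = 7 + (-2 + R/2) = 5 + R/2)
L(I, Z) = 1/(I + Z)
-1514*(E(-30, -4) + L(-22, s(6))) = -1514*((-1 - 2*(-30)) + 1/(-22 + (5 + (½)*6))) = -1514*((-1 + 60) + 1/(-22 + (5 + 3))) = -1514*(59 + 1/(-22 + 8)) = -1514*(59 + 1/(-14)) = -1514*(59 - 1/14) = -1514*825/14 = -624525/7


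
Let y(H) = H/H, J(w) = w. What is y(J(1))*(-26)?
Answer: -26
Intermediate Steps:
y(H) = 1
y(J(1))*(-26) = 1*(-26) = -26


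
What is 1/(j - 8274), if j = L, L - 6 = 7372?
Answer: -1/896 ≈ -0.0011161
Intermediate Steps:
L = 7378 (L = 6 + 7372 = 7378)
j = 7378
1/(j - 8274) = 1/(7378 - 8274) = 1/(-896) = -1/896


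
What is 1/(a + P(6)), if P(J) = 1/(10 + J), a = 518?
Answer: 16/8289 ≈ 0.0019303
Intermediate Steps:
1/(a + P(6)) = 1/(518 + 1/(10 + 6)) = 1/(518 + 1/16) = 1/(8289/16) = 16/8289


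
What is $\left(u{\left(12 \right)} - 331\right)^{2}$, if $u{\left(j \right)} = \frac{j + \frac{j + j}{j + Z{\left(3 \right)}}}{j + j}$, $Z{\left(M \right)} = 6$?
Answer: $\frac{8844676}{81} \approx 1.0919 \cdot 10^{5}$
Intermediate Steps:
$u{\left(j \right)} = \frac{j + \frac{2 j}{6 + j}}{2 j}$ ($u{\left(j \right)} = \frac{j + \frac{j + j}{j + 6}}{j + j} = \frac{j + \frac{2 j}{6 + j}}{2 j}$)
$\left(u{\left(12 \right)} - 331\right)^{2} = \left(\frac{8 + 12}{2 \left(6 + 12\right)} - 331\right)^{2} = \left(\frac{1}{2} \cdot \frac{1}{18} \cdot 20 - 331\right)^{2} = \left(\frac{5}{9} - 331\right)^{2} = \left(- \frac{2974}{9}\right)^{2} = \frac{8844676}{81}$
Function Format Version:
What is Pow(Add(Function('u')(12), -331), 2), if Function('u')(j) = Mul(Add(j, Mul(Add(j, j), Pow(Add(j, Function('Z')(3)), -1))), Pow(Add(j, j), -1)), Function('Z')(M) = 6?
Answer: Rational(8844676, 81) ≈ 1.0919e+5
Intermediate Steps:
Function('u')(j) = Mul(Rational(1, 2), Pow(j, -1), Add(j, Mul(2, j, Pow(Add(6, j), -1)))) (Function('u')(j) = Mul(Add(j, Mul(Add(j, j), Pow(Add(j, 6), -1))), Pow(Add(j, j), -1)) = Mul(Add(j, Mul(Mul(2, j), Pow(Add(6, j), -1))), Pow(Mul(2, j), -1)) = Mul(Add(j, Mul(2, j, Pow(Add(6, j), -1))), Mul(Rational(1, 2), Pow(j, -1))) = Mul(Rational(1, 2), Pow(j, -1), Add(j, Mul(2, j, Pow(Add(6, j), -1)))))
Pow(Add(Function('u')(12), -331), 2) = Pow(Add(Mul(Rational(1, 2), Pow(Add(6, 12), -1), Add(8, 12)), -331), 2) = Pow(Add(Mul(Rational(1, 2), Pow(18, -1), 20), -331), 2) = Pow(Add(Mul(Rational(1, 2), Rational(1, 18), 20), -331), 2) = Pow(Add(Rational(5, 9), -331), 2) = Pow(Rational(-2974, 9), 2) = Rational(8844676, 81)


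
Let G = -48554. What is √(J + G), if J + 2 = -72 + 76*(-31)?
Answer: 2*I*√12746 ≈ 225.8*I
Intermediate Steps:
J = -2430 (J = -2 + (-72 + 76*(-31)) = -2 + (-72 - 2356) = -2 - 2428 = -2430)
√(J + G) = √(-2430 - 48554) = √(-50984) = 2*I*√12746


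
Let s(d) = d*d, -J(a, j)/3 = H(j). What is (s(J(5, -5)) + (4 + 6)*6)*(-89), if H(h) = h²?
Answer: -505965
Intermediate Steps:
J(a, j) = -3*j²
s(d) = d²
(s(J(5, -5)) + (4 + 6)*6)*(-89) = ((-3*(-5)²)² + (4 + 6)*6)*(-89) = ((-3*25)² + 10*6)*(-89) = ((-75)² + 60)*(-89) = (5625 + 60)*(-89) = 5685*(-89) = -505965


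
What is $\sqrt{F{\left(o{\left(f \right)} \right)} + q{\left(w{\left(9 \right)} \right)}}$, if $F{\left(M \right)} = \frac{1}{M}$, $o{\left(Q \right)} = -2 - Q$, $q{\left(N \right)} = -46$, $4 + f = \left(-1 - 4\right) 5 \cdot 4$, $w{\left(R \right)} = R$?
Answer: $\frac{i \sqrt{478482}}{102} \approx 6.7816 i$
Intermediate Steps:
$f = -104$ ($f = -4 + \left(-1 - 4\right) 5 \cdot 4 = -4 + \left(-5\right) 5 \cdot 4 = -4 - 100 = -104$)
$\sqrt{F{\left(o{\left(f \right)} \right)} + q{\left(w{\left(9 \right)} \right)}} = \sqrt{\frac{1}{-2 - -104} - 46} = \sqrt{\frac{1}{-2 + 104} - 46} = \sqrt{\frac{1}{102} - 46} = \sqrt{- \frac{4691}{102}} = \frac{i \sqrt{478482}}{102}$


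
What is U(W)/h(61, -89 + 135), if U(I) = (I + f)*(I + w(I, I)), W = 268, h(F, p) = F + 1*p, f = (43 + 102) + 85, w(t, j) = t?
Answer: 266928/107 ≈ 2494.7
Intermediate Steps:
f = 230 (f = 145 + 85 = 230)
h(F, p) = F + p
U(I) = 2*I*(230 + I) (U(I) = (I + 230)*(I + I) = (230 + I)*(2*I) = 2*I*(230 + I))
U(W)/h(61, -89 + 135) = (2*268*(230 + 268))/(61 + (-89 + 135)) = (2*268*498)/(61 + 46) = 266928/107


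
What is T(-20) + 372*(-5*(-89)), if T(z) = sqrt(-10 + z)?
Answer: 165540 + I*sqrt(30) ≈ 1.6554e+5 + 5.4772*I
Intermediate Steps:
T(-20) + 372*(-5*(-89)) = sqrt(-10 - 20) + 372*(-5*(-89)) = sqrt(-30) + 372*445 = I*sqrt(30) + 165540 = 165540 + I*sqrt(30)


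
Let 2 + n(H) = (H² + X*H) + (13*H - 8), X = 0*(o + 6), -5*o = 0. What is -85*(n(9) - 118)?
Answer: -5950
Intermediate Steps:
o = 0 (o = -⅕*0 = 0)
X = 0 (X = 0*(0 + 6) = 0*6 = 0)
n(H) = -10 + H² + 13*H (n(H) = -2 + ((H² + 0*H) + (13*H - 8)) = -2 + ((H² + 0) + (-8 + 13*H)) = -2 + (H² + (-8 + 13*H)) = -2 + (-8 + H² + 13*H) = -10 + H² + 13*H)
-85*(n(9) - 118) = -85*((-10 + 9² + 13*9) - 118) = -85*((-10 + 81 + 117) - 118) = -85*(188 - 118) = -85*70 = -5950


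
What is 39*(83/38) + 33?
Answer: 4491/38 ≈ 118.18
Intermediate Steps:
39*(83/38) + 33 = 3237/38 + 33 = 4491/38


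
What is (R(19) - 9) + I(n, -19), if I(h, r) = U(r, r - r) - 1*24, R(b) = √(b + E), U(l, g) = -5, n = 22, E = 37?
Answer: -38 + 2*√14 ≈ -30.517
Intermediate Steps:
R(b) = √(37 + b) (R(b) = √(b + 37) = √(37 + b))
I(h, r) = -29 (I(h, r) = -5 - 1*24 = -5 - 24 = -29)
(R(19) - 9) + I(n, -19) = (√(37 + 19) - 9) - 29 = (√56 - 9) - 29 = (2*√14 - 9) - 29 = (-9 + 2*√14) - 29 = -38 + 2*√14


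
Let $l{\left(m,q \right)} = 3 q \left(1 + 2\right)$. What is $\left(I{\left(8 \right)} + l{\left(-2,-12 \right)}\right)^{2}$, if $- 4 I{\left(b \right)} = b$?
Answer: $12100$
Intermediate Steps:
$l{\left(m,q \right)} = 9 q$ ($l{\left(m,q \right)} = 3 q 3 = 9 q$)
$I{\left(b \right)} = - \frac{b}{4}$
$\left(I{\left(8 \right)} + l{\left(-2,-12 \right)}\right)^{2} = \left(\left(- \frac{1}{4}\right) 8 + 9 \left(-12\right)\right)^{2} = \left(-2 - 108\right)^{2} = \left(-110\right)^{2} = 12100$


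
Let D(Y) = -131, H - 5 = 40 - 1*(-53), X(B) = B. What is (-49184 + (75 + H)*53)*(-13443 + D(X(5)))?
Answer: 543163610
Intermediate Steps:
H = 98 (H = 5 + (40 - 1*(-53)) = 5 + (40 + 53) = 5 + 93 = 98)
(-49184 + (75 + H)*53)*(-13443 + D(X(5))) = (-49184 + (75 + 98)*53)*(-13443 - 131) = (-49184 + 173*53)*(-13574) = (-49184 + 9169)*(-13574) = -40015*(-13574) = 543163610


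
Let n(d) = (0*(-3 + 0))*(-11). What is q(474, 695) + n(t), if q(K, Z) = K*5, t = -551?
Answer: 2370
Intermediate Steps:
q(K, Z) = 5*K
n(d) = 0 (n(d) = (0*(-3))*(-11) = 0*(-11) = 0)
q(474, 695) + n(t) = 5*474 + 0 = 2370 + 0 = 2370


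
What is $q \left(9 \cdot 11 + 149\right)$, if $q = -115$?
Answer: $-28520$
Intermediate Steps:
$q \left(9 \cdot 11 + 149\right) = - 115 \left(9 \cdot 11 + 149\right) = - 115 \left(99 + 149\right) = \left(-115\right) 248 = -28520$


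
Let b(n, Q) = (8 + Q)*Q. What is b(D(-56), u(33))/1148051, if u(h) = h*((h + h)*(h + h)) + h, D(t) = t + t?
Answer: 20674126209/1148051 ≈ 18008.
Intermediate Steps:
D(t) = 2*t
u(h) = h + 4*h**3 (u(h) = h*((2*h)*(2*h)) + h = h*(4*h**2) + h = 4*h**3 + h = h + 4*h**3)
b(n, Q) = Q*(8 + Q)
b(D(-56), u(33))/1148051 = ((33 + 4*33**3)*(8 + (33 + 4*33**3)))/1148051 = ((33 + 4*35937)*(8 + (33 + 4*35937)))*(1/1148051) = ((33 + 143748)*(8 + (33 + 143748)))*(1/1148051) = (143781*(8 + 143781))*(1/1148051) = (143781*143789)*(1/1148051) = 20674126209*(1/1148051) = 20674126209/1148051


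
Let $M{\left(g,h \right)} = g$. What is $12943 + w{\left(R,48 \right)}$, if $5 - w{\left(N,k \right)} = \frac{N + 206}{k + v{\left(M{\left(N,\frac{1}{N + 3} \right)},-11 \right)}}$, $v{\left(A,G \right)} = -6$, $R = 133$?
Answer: $\frac{181159}{14} \approx 12940.0$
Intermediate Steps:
$w{\left(N,k \right)} = 5 - \frac{206 + N}{-6 + k}$ ($w{\left(N,k \right)} = 5 - \frac{N + 206}{k - 6} = 5 - \frac{206 + N}{-6 + k}$)
$12943 + w{\left(R,48 \right)} = 12943 + \frac{-236 - 133 + 5 \cdot 48}{-6 + 48} = 12943 + \frac{-236 - 133 + 240}{42} = 12943 + \frac{1}{42} \left(-129\right) = 12943 - \frac{43}{14} = \frac{181159}{14}$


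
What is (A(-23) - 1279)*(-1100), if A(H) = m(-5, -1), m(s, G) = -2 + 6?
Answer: 1402500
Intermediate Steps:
m(s, G) = 4
A(H) = 4
(A(-23) - 1279)*(-1100) = (4 - 1279)*(-1100) = -1275*(-1100) = 1402500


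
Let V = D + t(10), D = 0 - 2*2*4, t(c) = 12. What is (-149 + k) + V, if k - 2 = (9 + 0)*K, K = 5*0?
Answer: -151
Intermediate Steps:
D = -16 (D = 0 - 4*4 = 0 - 16 = -16)
K = 0
k = 2 (k = 2 + (9 + 0)*0 = 2 + 9*0 = 2 + 0 = 2)
V = -4 (V = -16 + 12 = -4)
(-149 + k) + V = (-149 + 2) - 4 = -147 - 4 = -151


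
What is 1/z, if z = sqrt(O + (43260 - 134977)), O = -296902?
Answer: -I*sqrt(7931)/55517 ≈ -0.0016041*I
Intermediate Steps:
z = 7*I*sqrt(7931) (z = sqrt(-296902 + (43260 - 134977)) = sqrt(-296902 - 91717) = sqrt(-388619) = 7*I*sqrt(7931) ≈ 623.39*I)
1/z = 1/(7*I*sqrt(7931)) = -I*sqrt(7931)/55517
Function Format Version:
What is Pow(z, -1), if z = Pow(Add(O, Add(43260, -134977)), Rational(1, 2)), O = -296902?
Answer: Mul(Rational(-1, 55517), I, Pow(7931, Rational(1, 2))) ≈ Mul(-0.0016041, I)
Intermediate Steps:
z = Mul(7, I, Pow(7931, Rational(1, 2))) (z = Pow(Add(-296902, Add(43260, -134977)), Rational(1, 2)) = Pow(Add(-296902, -91717), Rational(1, 2)) = Pow(-388619, Rational(1, 2)) = Mul(7, I, Pow(7931, Rational(1, 2))) ≈ Mul(623.39, I))
Pow(z, -1) = Pow(Mul(7, I, Pow(7931, Rational(1, 2))), -1) = Mul(Rational(-1, 55517), I, Pow(7931, Rational(1, 2)))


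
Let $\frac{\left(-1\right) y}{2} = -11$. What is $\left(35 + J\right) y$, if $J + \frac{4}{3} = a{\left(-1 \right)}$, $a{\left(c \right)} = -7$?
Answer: $\frac{1760}{3} \approx 586.67$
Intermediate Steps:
$y = 22$ ($y = \left(-2\right) \left(-11\right) = 22$)
$J = - \frac{25}{3}$ ($J = - \frac{4}{3} - 7 = - \frac{25}{3} \approx -8.3333$)
$\left(35 + J\right) y = \left(35 - \frac{25}{3}\right) 22 = \frac{80}{3} \cdot 22 = \frac{1760}{3}$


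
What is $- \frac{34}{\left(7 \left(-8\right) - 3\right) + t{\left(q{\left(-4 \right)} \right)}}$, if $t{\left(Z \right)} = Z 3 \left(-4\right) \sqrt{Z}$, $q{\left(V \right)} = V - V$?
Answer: $\frac{34}{59} \approx 0.57627$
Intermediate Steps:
$q{\left(V \right)} = 0$
$t{\left(Z \right)} = - 12 Z^{\frac{3}{2}}$ ($t{\left(Z \right)} = 3 Z \left(-4\right) \sqrt{Z} = - 12 Z \sqrt{Z} = - 12 Z^{\frac{3}{2}}$)
$- \frac{34}{\left(7 \left(-8\right) - 3\right) + t{\left(q{\left(-4 \right)} \right)}} = - \frac{34}{\left(7 \left(-8\right) - 3\right) - 12 \cdot 0^{\frac{3}{2}}} = - \frac{34}{\left(-56 - 3\right) - 0} = - \frac{34}{-59 + 0} = - \frac{34}{-59} = \left(-34\right) \left(- \frac{1}{59}\right) = \frac{34}{59}$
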